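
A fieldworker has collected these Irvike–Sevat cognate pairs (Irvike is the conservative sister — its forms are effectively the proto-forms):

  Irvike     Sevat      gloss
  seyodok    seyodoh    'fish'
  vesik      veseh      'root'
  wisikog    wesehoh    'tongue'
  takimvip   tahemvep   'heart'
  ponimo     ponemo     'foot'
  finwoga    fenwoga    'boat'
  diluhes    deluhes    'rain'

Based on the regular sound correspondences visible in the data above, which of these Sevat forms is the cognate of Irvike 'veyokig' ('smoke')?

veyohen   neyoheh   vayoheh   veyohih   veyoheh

veyoheh

takimvip ~ tahemvep — Irvike k corresponds to Sevat h between vowels (before a front vowel).
vesik ~ veseh, wisikog ~ wesehoh — Irvike i corresponds to Sevat e after a consonant, before a consonant other than r, m, n, p, b, f, v.
wisikog ~ wesehoh — Irvike g corresponds to Sevat h word-finally.
Applying these to Irvike 'veyokig':
  veyokig → veyohig   (k→h between vowels (before a front vowel))
  veyohig → veyoheg   (i→e after a consonant, before a consonant other than r, m, n, p, b, f, v)
  veyoheg → veyoheh   (g→h word-finally)
So the Sevat cognate is 'veyoheh'.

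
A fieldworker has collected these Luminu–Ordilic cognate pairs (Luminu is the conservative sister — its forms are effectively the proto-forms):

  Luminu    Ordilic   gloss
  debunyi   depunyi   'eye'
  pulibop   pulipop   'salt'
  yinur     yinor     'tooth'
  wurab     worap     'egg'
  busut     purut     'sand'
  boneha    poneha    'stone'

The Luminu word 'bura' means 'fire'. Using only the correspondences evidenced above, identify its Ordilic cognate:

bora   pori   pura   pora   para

busut ~ purut — Luminu b corresponds to Ordilic p word-initially before a back vowel.
yinur ~ yinor, wurab ~ worap — Luminu u corresponds to Ordilic o after a consonant, before r.
Applying these to Luminu 'bura':
  bura → pura   (b→p word-initially before a back vowel)
  pura → pora   (u→o after a consonant, before r)
So the Ordilic cognate is 'pora'.

pora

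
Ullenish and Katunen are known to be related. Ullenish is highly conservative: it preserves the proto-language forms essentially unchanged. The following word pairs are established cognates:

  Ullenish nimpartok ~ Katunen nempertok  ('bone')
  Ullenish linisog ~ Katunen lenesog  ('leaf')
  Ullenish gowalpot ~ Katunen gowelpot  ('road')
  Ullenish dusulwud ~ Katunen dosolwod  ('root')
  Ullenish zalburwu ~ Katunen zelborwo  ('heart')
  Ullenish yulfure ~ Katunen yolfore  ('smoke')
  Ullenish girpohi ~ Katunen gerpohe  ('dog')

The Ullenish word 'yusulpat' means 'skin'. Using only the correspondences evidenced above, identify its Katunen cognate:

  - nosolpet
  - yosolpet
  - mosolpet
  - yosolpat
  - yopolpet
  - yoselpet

dusulwud ~ dosolwod, yulfure ~ yolfore — Ullenish u corresponds to Katunen o after a consonant, before a consonant other than r, m, n, p, b, f, v.
gowalpot ~ gowelpot, zalburwu ~ zelborwo — Ullenish a corresponds to Katunen e after a consonant, before a consonant other than r, m, n, p, b, f, v.
Applying these to Ullenish 'yusulpat':
  yusulpat → yosulpat   (u→o after a consonant, before a consonant other than r, m, n, p, b, f, v)
  yosulpat → yosolpat   (u→o after a consonant, before a consonant other than r, m, n, p, b, f, v)
  yosolpat → yosolpet   (a→e after a consonant, before a consonant other than r, m, n, p, b, f, v)
So the Katunen cognate is 'yosolpet'.

yosolpet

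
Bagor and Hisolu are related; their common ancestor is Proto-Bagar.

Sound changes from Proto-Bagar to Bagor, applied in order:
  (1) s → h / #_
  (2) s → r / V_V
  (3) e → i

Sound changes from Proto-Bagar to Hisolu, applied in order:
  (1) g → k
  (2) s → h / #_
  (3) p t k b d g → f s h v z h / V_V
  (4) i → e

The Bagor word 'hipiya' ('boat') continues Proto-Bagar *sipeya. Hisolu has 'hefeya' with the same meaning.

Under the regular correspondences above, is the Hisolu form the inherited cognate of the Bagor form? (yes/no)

Derive the expected Hisolu reflex of *sipeya:
Hisolu: *sipeya > hipeya > hifeya > hefeya  (by debuccalisation, intervocalic lenition, vowel merger)
Hisolu 'hefeya' matches the regular reflex exactly, so the pair is cognate.

yes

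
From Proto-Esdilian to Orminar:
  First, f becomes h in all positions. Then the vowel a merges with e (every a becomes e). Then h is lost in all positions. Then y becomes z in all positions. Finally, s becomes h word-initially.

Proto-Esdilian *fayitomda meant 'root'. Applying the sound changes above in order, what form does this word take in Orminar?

Orminar: *fayitomda
  fayitomda → hayitomda   [unconditioned shift]
  hayitomda → heyitomde   [vowel merger]
  heyitomde → eyitomde   [h-loss]
  eyitomde → ezitomde   [unconditioned shift]
  ezitomde (rule 5 does not apply)
  giving Orminar ezitomde.

ezitomde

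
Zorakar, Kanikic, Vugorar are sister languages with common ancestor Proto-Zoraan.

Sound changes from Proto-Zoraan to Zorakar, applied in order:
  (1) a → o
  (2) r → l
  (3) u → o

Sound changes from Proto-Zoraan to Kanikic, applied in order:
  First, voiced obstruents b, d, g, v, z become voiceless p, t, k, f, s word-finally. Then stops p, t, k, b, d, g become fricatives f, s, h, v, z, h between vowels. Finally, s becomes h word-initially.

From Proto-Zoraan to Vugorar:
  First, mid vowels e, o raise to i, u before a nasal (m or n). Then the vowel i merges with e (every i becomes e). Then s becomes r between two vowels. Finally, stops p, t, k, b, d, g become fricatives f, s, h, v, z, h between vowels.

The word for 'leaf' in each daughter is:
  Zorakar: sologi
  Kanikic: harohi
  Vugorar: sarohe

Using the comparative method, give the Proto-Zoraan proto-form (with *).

Position 5: Zorakar has g, Kanikic has h, Vugorar has h. Zorakar preserves g here (none of its changes turn any other segment into g), so the proto-segment is *g.
Position 6: Zorakar has i, Kanikic has i, Vugorar has e. Zorakar preserves i here (none of its changes turn any other segment into i), so the proto-segment is *i.
Position 3: Zorakar has l, Kanikic has r, Vugorar has r. Kanikic preserves r here (none of its changes turn any other segment into r), so the proto-segment is *r.
Verify the candidate proto-form against each daughter:
Zorakar: start from *sarogi.
  rule 1 (vowel merger): sarogi → sorogi
  rule 2 (unconditioned shift): sorogi → sologi
  rule 3: no change — sologi
  ⇒ Zorakar sologi
Kanikic: start from *sarogi.
  rule 1: no change — sarogi
  rule 2 (intervocalic lenition): sarogi → sarohi
  rule 3 (debuccalisation): sarohi → harohi
  ⇒ Kanikic harohi
Vugorar: start from *sarogi.
  rule 1: no change — sarogi
  rule 2 (vowel merger): sarogi → saroge
  rule 3: no change — saroge
  rule 4 (intervocalic lenition): saroge → sarohe
  ⇒ Vugorar sarohe
Only *sarogi yields all of Zorakar sologi, Kanikic harohi, Vugorar sarohe.

*sarogi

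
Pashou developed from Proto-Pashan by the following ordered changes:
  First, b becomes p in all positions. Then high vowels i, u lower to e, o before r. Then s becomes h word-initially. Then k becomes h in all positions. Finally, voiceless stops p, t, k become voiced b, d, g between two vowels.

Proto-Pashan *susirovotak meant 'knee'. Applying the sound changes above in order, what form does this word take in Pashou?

huserovodah

Pashou: *susirovotak > suserovotak > huserovotak > huserovotah > huserovodah  (by pre-rhotic lowering, debuccalisation, unconditioned shift, intervocalic voicing)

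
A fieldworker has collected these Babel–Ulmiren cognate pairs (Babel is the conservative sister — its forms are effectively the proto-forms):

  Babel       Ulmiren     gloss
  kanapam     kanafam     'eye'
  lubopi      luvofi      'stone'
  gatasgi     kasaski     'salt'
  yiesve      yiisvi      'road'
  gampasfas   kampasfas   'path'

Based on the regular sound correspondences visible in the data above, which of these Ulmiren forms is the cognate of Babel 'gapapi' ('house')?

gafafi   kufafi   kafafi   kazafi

gatasgi ~ kasaski, gampasfas ~ kampasfas — Babel g corresponds to Ulmiren k word-initially before a back vowel.
kanapam ~ kanafam — Babel p corresponds to Ulmiren f between vowels (before a back vowel).
lubopi ~ luvofi — Babel p corresponds to Ulmiren f between vowels (before a front vowel).
Applying these to Babel 'gapapi':
  gapapi → kapapi   (g→k word-initially before a back vowel)
  kapapi → kafapi   (p→f between vowels (before a back vowel))
  kafapi → kafafi   (p→f between vowels (before a front vowel))
So the Ulmiren cognate is 'kafafi'.

kafafi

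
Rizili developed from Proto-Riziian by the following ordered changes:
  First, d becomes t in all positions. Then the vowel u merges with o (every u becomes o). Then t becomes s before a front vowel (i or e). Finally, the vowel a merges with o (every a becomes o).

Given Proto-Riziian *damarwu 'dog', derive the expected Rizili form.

tomorwo

Rizili: *damarwu > tamarwu > tamarwo > tomorwo  (by unconditioned shift, vowel merger, vowel merger)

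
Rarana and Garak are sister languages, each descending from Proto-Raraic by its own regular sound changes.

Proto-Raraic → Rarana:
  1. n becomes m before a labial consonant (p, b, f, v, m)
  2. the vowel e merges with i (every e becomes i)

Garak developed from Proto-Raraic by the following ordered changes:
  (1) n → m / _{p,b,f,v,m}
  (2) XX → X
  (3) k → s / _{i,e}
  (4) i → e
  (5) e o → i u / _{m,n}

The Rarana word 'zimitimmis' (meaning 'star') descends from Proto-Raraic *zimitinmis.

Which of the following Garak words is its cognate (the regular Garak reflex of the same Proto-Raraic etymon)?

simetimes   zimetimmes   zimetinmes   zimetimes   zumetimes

zimetimes

Garak: *zimitinmis > zimitimmis > zimitimis > zemetemes > zimetimes  (by nasal place assimilation, degemination, vowel merger, pre-nasal raising)
The other candidates each miss or misapply at least one Garak change.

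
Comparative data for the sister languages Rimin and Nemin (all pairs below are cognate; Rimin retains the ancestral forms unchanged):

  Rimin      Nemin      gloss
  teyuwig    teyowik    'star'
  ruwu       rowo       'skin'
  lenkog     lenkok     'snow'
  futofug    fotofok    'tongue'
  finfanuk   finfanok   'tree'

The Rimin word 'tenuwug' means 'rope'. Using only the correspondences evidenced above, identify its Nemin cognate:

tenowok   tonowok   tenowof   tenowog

tenowok

teyuwig ~ teyowik, ruwu ~ rowo — Rimin u corresponds to Nemin o after a consonant, before a consonant other than r, m, n, p, b, f, v.
teyuwig ~ teyowik, lenkog ~ lenkok — Rimin g corresponds to Nemin k word-finally.
Applying these to Rimin 'tenuwug':
  tenuwug → tenowug   (u→o after a consonant, before a consonant other than r, m, n, p, b, f, v)
  tenowug → tenowog   (u→o after a consonant, before a consonant other than r, m, n, p, b, f, v)
  tenowog → tenowok   (g→k word-finally)
So the Nemin cognate is 'tenowok'.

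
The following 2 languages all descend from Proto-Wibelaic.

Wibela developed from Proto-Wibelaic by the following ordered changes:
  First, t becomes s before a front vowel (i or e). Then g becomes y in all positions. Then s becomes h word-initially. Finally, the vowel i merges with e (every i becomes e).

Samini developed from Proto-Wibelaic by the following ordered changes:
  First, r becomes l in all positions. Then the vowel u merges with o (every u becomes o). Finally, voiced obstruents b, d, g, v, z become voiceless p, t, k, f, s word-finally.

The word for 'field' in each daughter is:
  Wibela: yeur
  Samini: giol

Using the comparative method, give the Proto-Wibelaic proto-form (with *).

Position 2: Wibela has e, Samini has i. Samini preserves i here (none of its changes turn any other segment into i), so the proto-segment is *i.
Position 4: Wibela has r, Samini has l. Wibela preserves r here (none of its changes turn any other segment into r), so the proto-segment is *r.
Position 1: Wibela has y, Samini has g. Samini preserves g here (none of its changes turn any other segment into g), so the proto-segment is *g.
Continuing position by position gives *giur; check it forward:
Wibela: start from *giur.
  rule 1: no change — giur
  rule 2 (unconditioned shift): giur → yiur
  rule 3: no change — yiur
  rule 4 (vowel merger): yiur → yeur
  ⇒ Wibela yeur
Samini: *giur
  giur → giul   [unconditioned shift]
  giul → giol   [vowel merger]
  giol (rule 3 does not apply)
  giving Samini giol.
No other proto-form is consistent with every reflex, so the reconstruction is *giur.

*giur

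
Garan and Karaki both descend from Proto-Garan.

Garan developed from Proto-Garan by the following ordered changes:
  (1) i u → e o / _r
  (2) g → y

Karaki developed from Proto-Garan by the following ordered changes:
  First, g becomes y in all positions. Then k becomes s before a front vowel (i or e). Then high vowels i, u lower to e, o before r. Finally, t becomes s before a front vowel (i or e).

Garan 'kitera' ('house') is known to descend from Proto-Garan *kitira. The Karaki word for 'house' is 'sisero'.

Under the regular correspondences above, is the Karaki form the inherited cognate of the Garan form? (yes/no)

no

Derive the expected Karaki reflex of *kitira:
Karaki: *kitira
  kitira (rule 1 does not apply)
  kitira → sitira   [palatalisation]
  sitira → sitera   [pre-rhotic lowering]
  sitera → sisera   [palatalisation]
  giving Karaki sisera.
The regular Karaki reflex would be 'sisera', but the attested form is 'sisero'. The correspondence is irregular, so they are not cognates (the Karaki form has a different source).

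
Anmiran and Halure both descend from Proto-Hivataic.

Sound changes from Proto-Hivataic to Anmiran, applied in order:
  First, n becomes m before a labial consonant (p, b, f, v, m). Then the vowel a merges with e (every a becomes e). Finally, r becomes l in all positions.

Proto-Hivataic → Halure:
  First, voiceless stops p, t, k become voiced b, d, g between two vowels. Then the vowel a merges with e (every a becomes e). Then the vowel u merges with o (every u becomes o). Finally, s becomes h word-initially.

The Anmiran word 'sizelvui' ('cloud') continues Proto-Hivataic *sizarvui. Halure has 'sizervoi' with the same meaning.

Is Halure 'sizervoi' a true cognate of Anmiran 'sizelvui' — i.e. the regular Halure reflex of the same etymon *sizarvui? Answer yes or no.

no

Derive the expected Halure reflex of *sizarvui:
Halure: start from *sizarvui.
  rule 1: no change — sizarvui
  rule 2 (vowel merger): sizarvui → sizervui
  rule 3 (vowel merger): sizervui → sizervoi
  rule 4 (debuccalisation): sizervoi → hizervoi
  ⇒ Halure hizervoi
The regular Halure reflex would be 'hizervoi', but the attested form is 'sizervoi'. The correspondence is irregular, so they are not cognates (the Halure form has a different source).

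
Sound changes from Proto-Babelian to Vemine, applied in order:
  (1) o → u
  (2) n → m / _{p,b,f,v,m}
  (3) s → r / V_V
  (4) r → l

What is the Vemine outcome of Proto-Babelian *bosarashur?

Vemine: start from *bosarashur.
  rule 1 (vowel merger): bosarashur → busarashur
  rule 2: no change — busarashur
  rule 3 (rhotacism): busarashur → burarashur
  rule 4 (unconditioned shift): burarashur → bulalashul
  ⇒ Vemine bulalashul

bulalashul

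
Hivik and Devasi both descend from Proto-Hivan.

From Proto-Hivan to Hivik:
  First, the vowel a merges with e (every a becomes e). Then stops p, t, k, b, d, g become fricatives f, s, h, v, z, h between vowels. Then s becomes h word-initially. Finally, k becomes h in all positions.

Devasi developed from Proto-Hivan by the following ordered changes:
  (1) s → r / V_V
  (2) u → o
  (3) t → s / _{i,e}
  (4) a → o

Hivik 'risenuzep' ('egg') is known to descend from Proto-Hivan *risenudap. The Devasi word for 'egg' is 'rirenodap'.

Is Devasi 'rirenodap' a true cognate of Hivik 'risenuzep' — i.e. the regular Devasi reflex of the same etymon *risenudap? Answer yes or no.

Derive the expected Devasi reflex of *risenudap:
Devasi: start from *risenudap.
  rule 1 (rhotacism): risenudap → rirenudap
  rule 2 (vowel merger): rirenudap → rirenodap
  rule 3: no change — rirenodap
  rule 4 (vowel merger): rirenodap → rirenodop
  ⇒ Devasi rirenodop
The regular Devasi reflex would be 'rirenodop', but the attested form is 'rirenodap'. The correspondence is irregular, so they are not cognates (the Devasi form has a different source).

no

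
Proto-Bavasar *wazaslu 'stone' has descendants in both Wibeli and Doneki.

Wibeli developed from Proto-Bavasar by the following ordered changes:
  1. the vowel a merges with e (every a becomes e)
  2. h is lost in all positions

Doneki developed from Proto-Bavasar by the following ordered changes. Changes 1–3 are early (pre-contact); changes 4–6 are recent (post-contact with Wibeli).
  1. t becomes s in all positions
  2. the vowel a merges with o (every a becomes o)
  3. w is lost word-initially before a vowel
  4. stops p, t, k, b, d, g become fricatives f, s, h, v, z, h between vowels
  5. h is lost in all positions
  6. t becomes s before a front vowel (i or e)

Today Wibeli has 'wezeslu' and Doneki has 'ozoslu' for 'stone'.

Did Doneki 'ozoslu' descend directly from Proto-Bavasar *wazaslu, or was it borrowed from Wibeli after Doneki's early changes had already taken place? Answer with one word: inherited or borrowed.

inherited

If inherited, *wazaslu would pass through all of Doneki's changes:
Doneki: *wazaslu > wozoslu > ozoslu  (by vowel merger, glide loss)
If borrowed from Wibeli 'wezeslu' after the early changes, it would undergo only the recent ones:
  rule 4 (intervocalic lenition): no change (wezeslu)
  rule 5 (h-loss): no change (wezeslu)
  rule 6 (palatalisation): no change (wezeslu)
  ⇒ as a loan: wezeslu
Doneki 'ozoslu' matches the inherited outcome exactly, so it is an inherited cognate, not a loan.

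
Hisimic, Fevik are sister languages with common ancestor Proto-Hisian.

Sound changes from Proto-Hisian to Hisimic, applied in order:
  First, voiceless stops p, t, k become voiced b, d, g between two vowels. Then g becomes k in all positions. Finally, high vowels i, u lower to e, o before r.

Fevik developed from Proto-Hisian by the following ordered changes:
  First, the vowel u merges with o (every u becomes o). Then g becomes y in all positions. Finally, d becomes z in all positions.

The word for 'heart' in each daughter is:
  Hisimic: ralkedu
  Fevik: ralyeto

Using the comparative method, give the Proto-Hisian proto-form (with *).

Position 7: Hisimic has u, Fevik has o. Hisimic preserves u here (none of its changes turn any other segment into u), so the proto-segment is *u.
Position 6: Hisimic has d, Fevik has t. Fevik preserves t here (none of its changes turn any other segment into t), so the proto-segment is *t.
Position 4: Hisimic has k, Fevik has y. Taking the neighbouring segments as reconstructed: Hisimic k could go back to *k or *g; Fevik y could go back to *g or *y — the one source consistent with every daughter is *g.
Verify the candidate proto-form against each daughter:
Hisimic: *ralgetu
  ralgetu → ralgedu   [intervocalic voicing]
  ralgedu → ralkedu   [unconditioned shift]
  ralkedu (rule 3 does not apply)
  giving Hisimic ralkedu.
Fevik: start from *ralgetu.
  rule 1 (vowel merger): ralgetu → ralgeto
  rule 2 (unconditioned shift): ralgeto → ralyeto
  rule 3: no change — ralyeto
  ⇒ Fevik ralyeto
No other proto-form is consistent with every reflex, so the reconstruction is *ralgetu.

*ralgetu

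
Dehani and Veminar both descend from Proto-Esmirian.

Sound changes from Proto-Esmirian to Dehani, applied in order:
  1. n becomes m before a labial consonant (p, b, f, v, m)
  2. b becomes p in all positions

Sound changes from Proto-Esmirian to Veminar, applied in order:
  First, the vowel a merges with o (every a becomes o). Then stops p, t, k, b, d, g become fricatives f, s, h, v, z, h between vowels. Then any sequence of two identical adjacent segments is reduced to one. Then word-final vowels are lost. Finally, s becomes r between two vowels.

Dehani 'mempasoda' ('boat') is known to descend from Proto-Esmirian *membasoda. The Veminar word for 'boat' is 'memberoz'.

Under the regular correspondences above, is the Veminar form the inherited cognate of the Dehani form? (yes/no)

no

Derive the expected Veminar reflex of *membasoda:
Veminar: *membasoda > membosodo > membosozo > membosoz > memboroz  (by vowel merger, intervocalic lenition, apocope, rhotacism)
The regular Veminar reflex would be 'memboroz', but the attested form is 'memberoz'. The correspondence is irregular, so they are not cognates (the Veminar form has a different source).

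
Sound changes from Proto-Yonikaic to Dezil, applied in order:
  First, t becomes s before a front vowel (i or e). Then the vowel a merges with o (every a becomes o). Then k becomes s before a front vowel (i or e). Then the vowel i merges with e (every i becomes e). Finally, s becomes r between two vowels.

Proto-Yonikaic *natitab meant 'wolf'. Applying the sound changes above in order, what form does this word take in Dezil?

Dezil: start from *natitab.
  rule 1 (palatalisation): natitab → nasitab
  rule 2 (vowel merger): nasitab → nositob
  rule 3: no change — nositob
  rule 4 (vowel merger): nositob → nosetob
  rule 5 (rhotacism): nosetob → noretob
  ⇒ Dezil noretob

noretob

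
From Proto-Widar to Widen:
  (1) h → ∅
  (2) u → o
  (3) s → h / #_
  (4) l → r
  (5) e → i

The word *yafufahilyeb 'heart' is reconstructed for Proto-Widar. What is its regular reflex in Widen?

yafofairyib

Widen: *yafufahilyeb
  yafufahilyeb → yafufailyeb   [h-loss]
  yafufailyeb → yafofailyeb   [vowel merger]
  yafofailyeb (rule 3 does not apply)
  yafofailyeb → yafofairyeb   [unconditioned shift]
  yafofairyeb → yafofairyib   [vowel merger]
  giving Widen yafofairyib.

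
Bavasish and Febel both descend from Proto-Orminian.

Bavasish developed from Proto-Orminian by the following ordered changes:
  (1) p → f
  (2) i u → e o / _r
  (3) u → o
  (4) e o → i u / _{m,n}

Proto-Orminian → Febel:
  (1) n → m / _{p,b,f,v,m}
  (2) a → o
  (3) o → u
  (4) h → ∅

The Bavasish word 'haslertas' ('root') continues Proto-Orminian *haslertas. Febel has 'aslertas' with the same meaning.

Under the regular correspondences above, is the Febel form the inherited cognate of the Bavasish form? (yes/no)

no

Derive the expected Febel reflex of *haslertas:
Febel: *haslertas
  haslertas (rule 1 does not apply)
  haslertas → hoslertos   [vowel merger]
  hoslertos → huslertus   [vowel merger]
  huslertus → uslertus   [h-loss]
  giving Febel uslertus.
The regular Febel reflex would be 'uslertus', but the attested form is 'aslertas'. The correspondence is irregular, so they are not cognates (the Febel form has a different source).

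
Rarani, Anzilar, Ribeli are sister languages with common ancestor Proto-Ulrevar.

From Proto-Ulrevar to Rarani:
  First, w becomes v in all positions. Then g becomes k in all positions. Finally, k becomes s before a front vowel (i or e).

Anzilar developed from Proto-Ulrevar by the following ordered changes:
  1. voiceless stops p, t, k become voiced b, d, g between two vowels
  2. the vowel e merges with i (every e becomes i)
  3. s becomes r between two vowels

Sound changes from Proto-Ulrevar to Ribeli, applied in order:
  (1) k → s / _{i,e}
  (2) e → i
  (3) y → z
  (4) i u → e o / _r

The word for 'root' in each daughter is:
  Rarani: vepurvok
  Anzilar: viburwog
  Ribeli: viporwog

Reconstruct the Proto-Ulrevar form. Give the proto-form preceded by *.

*vepurwog

Position 2: Rarani has e, Anzilar has i, Ribeli has i. Rarani preserves e here (none of its changes turn any other segment into e), so the proto-segment is *e.
Position 4: Rarani has u, Anzilar has u, Ribeli has o. Rarani preserves u here (none of its changes turn any other segment into u), so the proto-segment is *u.
Position 8: Rarani has k, Anzilar has g, Ribeli has g. Ribeli preserves g here (none of its changes turn any other segment into g), so the proto-segment is *g.
This points to *vepurwog. Verify forward in each daughter:
Rarani: *vepurwog
  vepurwog → vepurvog   [unconditioned shift]
  vepurvog → vepurvok   [unconditioned shift]
  vepurvok (rule 3 does not apply)
  giving Rarani vepurvok.
Anzilar: *vepurwog > veburwog > viburwog  (by intervocalic voicing, vowel merger)
Ribeli: *vepurwog > vipurwog > viporwog  (by vowel merger, pre-rhotic lowering)
*vepurwog is the unique common source.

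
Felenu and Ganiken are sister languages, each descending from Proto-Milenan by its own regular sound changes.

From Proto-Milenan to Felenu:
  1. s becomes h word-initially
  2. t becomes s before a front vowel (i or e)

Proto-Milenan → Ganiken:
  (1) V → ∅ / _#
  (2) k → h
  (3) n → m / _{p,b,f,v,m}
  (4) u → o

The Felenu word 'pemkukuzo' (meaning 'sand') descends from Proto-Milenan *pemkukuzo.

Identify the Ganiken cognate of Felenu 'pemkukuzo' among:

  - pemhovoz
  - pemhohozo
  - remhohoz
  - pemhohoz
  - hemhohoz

Ganiken: start from *pemkukuzo.
  rule 1 (apocope): pemkukuzo → pemkukuz
  rule 2 (unconditioned shift): pemkukuz → pemhuhuz
  rule 3: no change — pemhuhuz
  rule 4 (vowel merger): pemhuhuz → pemhohoz
  ⇒ Ganiken pemhohoz
The other candidates each miss or misapply at least one Ganiken change.

pemhohoz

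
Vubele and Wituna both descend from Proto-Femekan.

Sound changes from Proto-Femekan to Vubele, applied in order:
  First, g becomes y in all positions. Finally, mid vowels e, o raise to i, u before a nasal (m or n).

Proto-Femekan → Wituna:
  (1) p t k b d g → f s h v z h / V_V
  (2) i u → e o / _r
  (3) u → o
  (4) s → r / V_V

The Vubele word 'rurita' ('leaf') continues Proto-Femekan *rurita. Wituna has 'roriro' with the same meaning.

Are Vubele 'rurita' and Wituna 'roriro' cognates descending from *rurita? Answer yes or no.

Derive the expected Wituna reflex of *rurita:
Wituna: start from *rurita.
  rule 1 (intervocalic lenition): rurita → rurisa
  rule 2 (pre-rhotic lowering): rurisa → rorisa
  rule 3: no change — rorisa
  rule 4 (rhotacism): rorisa → rorira
  ⇒ Wituna rorira
The regular Wituna reflex would be 'rorira', but the attested form is 'roriro'. The correspondence is irregular, so they are not cognates (the Wituna form has a different source).

no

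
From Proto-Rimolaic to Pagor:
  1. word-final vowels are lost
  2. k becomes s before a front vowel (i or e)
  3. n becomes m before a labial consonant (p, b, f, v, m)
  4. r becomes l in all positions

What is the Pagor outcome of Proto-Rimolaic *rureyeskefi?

Pagor: *rureyeskefi
  rureyeskefi → rureyeskef   [apocope]
  rureyeskef → rureyessef   [palatalisation]
  rureyessef (rule 3 does not apply)
  rureyessef → luleyessef   [unconditioned shift]
  giving Pagor luleyessef.

luleyessef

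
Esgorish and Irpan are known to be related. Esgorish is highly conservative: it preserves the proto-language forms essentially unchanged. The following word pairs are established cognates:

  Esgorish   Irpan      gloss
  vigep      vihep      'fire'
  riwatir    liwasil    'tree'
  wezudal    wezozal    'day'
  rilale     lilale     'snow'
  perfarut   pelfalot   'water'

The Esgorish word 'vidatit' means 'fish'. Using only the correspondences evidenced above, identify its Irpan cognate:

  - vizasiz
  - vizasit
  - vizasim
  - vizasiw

vizasit

wezudal ~ wezozal — Esgorish d corresponds to Irpan z between vowels (before a back vowel).
riwatir ~ liwasil — Esgorish t corresponds to Irpan s between vowels (before a front vowel).
Applying these to Esgorish 'vidatit':
  vidatit → vizatit   (d→z between vowels (before a back vowel))
  vizatit → vizasit   (t→s between vowels (before a front vowel))
So the Irpan cognate is 'vizasit'.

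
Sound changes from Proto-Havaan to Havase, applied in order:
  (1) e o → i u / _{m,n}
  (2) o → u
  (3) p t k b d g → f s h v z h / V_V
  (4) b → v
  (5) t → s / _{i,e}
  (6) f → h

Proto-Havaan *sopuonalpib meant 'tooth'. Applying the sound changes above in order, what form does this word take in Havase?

suhuunalpiv

Havase: *sopuonalpib
  sopuonalpib → sopuunalpib   [pre-nasal raising]
  sopuunalpib → supuunalpib   [vowel merger]
  supuunalpib → sufuunalpib   [intervocalic lenition]
  sufuunalpib → sufuunalpiv   [unconditioned shift]
  sufuunalpiv (rule 5 does not apply)
  sufuunalpiv → suhuunalpiv   [unconditioned shift]
  giving Havase suhuunalpiv.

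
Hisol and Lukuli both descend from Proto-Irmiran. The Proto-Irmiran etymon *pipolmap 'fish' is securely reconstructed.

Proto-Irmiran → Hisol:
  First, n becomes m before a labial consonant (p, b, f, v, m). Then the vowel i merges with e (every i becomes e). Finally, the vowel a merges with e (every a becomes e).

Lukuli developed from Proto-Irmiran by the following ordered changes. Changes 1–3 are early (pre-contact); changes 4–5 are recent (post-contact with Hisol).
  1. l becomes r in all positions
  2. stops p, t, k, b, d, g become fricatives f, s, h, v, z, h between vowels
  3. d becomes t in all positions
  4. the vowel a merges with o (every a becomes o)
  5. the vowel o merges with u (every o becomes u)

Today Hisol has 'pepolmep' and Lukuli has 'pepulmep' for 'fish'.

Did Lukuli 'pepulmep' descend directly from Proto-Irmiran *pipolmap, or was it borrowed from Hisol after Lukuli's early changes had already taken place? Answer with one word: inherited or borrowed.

borrowed

If inherited, *pipolmap would pass through all of Lukuli's changes:
Lukuli: start from *pipolmap.
  rule 1 (unconditioned shift): pipolmap → pipormap
  rule 2 (intervocalic lenition): pipormap → piformap
  rule 3: no change — piformap
  rule 4 (vowel merger): piformap → piformop
  rule 5 (vowel merger): piformop → pifurmup
  ⇒ Lukuli pifurmup
If borrowed from Hisol 'pepolmep' after the early changes, it would undergo only the recent ones:
  rule 4 (vowel merger): no change (pepolmep)
  rule 5 (vowel merger): pepolmep → pepulmep
  ⇒ as a loan: pepulmep
Lukuli 'pepulmep' matches the loan outcome 'pepulmep', not the inherited 'pifurmup' — it skipped the early Lukuli changes, so it was borrowed from Hisol.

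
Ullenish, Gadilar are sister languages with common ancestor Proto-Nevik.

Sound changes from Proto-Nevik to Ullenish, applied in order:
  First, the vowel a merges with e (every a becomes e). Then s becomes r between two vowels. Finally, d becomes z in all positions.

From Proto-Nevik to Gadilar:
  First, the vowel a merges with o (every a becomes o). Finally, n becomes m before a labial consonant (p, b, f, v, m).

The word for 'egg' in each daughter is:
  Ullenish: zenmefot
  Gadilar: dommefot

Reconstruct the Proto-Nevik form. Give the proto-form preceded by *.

*danmefot

Position 1: Ullenish has z, Gadilar has d. Gadilar preserves d here (none of its changes turn any other segment into d), so the proto-segment is *d.
Position 3: Ullenish has n, Gadilar has m. Ullenish preserves n here (none of its changes turn any other segment into n), so the proto-segment is *n.
Verify the candidate proto-form against each daughter:
Ullenish: *danmefot
  danmefot → denmefot   [vowel merger]
  denmefot (rule 2 does not apply)
  denmefot → zenmefot   [unconditioned shift]
  giving Ullenish zenmefot.
Gadilar: *danmefot
  danmefot → donmefot   [vowel merger]
  donmefot → dommefot   [nasal place assimilation]
  giving Gadilar dommefot.
Only *danmefot yields all of Ullenish zenmefot, Gadilar dommefot.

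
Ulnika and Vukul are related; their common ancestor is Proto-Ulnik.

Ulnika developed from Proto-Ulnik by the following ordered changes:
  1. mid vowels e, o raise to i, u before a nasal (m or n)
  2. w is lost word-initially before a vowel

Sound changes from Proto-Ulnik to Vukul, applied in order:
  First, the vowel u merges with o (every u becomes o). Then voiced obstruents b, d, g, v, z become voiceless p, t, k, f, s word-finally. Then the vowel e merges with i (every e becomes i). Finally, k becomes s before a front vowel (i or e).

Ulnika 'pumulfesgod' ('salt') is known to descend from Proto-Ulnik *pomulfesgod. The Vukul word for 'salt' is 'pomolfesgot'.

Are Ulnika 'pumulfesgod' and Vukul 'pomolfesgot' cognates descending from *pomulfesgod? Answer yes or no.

no

Derive the expected Vukul reflex of *pomulfesgod:
Vukul: *pomulfesgod
  pomulfesgod → pomolfesgod   [vowel merger]
  pomolfesgod → pomolfesgot   [final devoicing]
  pomolfesgot → pomolfisgot   [vowel merger]
  pomolfisgot (rule 4 does not apply)
  giving Vukul pomolfisgot.
The regular Vukul reflex would be 'pomolfisgot', but the attested form is 'pomolfesgot'. The correspondence is irregular, so they are not cognates (the Vukul form has a different source).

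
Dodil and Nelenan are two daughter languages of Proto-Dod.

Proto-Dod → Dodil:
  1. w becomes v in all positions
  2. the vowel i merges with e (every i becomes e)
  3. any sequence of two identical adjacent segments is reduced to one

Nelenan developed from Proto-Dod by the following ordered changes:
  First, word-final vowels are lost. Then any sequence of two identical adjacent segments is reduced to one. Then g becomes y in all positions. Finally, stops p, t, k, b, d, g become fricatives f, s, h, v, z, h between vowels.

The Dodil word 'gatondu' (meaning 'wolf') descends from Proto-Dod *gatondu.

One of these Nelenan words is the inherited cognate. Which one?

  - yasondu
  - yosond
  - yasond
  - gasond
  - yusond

yasond

Nelenan: *gatondu
  gatondu → gatond   [apocope]
  gatond (rule 2 does not apply)
  gatond → yatond   [unconditioned shift]
  yatond → yasond   [intervocalic lenition]
  giving Nelenan yasond.
The other candidates each miss or misapply at least one Nelenan change.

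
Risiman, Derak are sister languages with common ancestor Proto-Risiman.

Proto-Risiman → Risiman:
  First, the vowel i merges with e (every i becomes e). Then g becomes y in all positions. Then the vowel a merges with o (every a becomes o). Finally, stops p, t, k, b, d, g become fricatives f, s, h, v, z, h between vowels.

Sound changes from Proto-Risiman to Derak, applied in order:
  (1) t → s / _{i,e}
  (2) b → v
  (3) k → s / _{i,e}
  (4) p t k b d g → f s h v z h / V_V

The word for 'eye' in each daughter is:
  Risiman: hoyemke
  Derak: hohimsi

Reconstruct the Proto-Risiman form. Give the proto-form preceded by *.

Position 3: Risiman has y, Derak has h. Taking the neighbouring segments as reconstructed: Risiman y could go back to *g or *y; Derak h could go back to *g or *h — the one source consistent with every daughter is *g.
Position 4: Risiman has e, Derak has i. Derak preserves i here (none of its changes turn any other segment into i), so the proto-segment is *i.
Verify the candidate proto-form against each daughter:
Risiman: *hogimki > hogemke > hoyemke  (by vowel merger, unconditioned shift)
Derak: *hogimki > hogimsi > hohimsi  (by palatalisation, intervocalic lenition)
*hogimki is the unique common source.

*hogimki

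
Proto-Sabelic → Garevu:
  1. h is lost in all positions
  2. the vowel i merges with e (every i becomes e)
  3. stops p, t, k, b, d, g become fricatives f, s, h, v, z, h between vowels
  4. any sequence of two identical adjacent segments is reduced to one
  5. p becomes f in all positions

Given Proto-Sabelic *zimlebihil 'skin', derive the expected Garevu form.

Garevu: *zimlebihil
  zimlebihil → zimlebiil   [h-loss]
  zimlebiil → zemlebeel   [vowel merger]
  zemlebeel → zemleveel   [intervocalic lenition]
  zemleveel → zemlevel   [degemination]
  zemlevel (rule 5 does not apply)
  giving Garevu zemlevel.

zemlevel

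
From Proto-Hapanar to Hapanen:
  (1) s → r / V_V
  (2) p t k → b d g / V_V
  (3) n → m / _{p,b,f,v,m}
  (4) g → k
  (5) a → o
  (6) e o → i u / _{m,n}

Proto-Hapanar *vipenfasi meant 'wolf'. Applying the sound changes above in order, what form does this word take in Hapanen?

vibimfori

Hapanen: *vipenfasi > vipenfari > vibenfari > vibemfari > vibemfori > vibimfori  (by rhotacism, intervocalic voicing, nasal place assimilation, vowel merger, pre-nasal raising)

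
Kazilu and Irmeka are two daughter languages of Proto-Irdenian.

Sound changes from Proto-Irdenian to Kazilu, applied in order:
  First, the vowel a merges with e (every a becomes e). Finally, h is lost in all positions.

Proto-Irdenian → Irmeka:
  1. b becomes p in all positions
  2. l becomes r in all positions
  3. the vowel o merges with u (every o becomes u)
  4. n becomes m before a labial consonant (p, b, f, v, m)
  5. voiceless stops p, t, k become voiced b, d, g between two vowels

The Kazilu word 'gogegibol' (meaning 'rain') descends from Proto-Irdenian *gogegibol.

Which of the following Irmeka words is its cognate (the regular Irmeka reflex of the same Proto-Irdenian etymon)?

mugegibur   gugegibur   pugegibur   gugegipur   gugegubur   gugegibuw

gugegibur

Irmeka: start from *gogegibol.
  rule 1 (unconditioned shift): gogegibol → gogegipol
  rule 2 (unconditioned shift): gogegipol → gogegipor
  rule 3 (vowel merger): gogegipor → gugegipur
  rule 4: no change — gugegipur
  rule 5 (intervocalic voicing): gugegipur → gugegibur
  ⇒ Irmeka gugegibur
The other candidates each miss or misapply at least one Irmeka change.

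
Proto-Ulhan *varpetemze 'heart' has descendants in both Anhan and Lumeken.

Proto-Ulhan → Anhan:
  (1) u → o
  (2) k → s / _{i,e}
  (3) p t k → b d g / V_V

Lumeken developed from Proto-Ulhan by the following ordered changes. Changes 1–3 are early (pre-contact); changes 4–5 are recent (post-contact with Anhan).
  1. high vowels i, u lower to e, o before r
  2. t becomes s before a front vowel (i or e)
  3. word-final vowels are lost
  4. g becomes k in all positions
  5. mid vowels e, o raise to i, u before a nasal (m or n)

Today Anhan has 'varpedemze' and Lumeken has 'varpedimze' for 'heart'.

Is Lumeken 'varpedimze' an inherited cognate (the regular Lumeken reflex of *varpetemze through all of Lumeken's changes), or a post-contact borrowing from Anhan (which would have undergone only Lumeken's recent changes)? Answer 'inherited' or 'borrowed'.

If inherited, *varpetemze would pass through all of Lumeken's changes:
Lumeken: *varpetemze
  varpetemze (rule 1 does not apply)
  varpetemze → varpesemze   [palatalisation]
  varpesemze → varpesemz   [apocope]
  varpesemz (rule 4 does not apply)
  varpesemz → varpesimz   [pre-nasal raising]
  giving Lumeken varpesimz.
If borrowed from Anhan 'varpedemze' after the early changes, it would undergo only the recent ones:
  rule 4 (unconditioned shift): no change (varpedemze)
  rule 5 (pre-nasal raising): varpedemze → varpedimze
  ⇒ as a loan: varpedimze
Lumeken 'varpedimze' matches the loan outcome 'varpedimze', not the inherited 'varpesimz' — it skipped the early Lumeken changes, so it was borrowed from Anhan.

borrowed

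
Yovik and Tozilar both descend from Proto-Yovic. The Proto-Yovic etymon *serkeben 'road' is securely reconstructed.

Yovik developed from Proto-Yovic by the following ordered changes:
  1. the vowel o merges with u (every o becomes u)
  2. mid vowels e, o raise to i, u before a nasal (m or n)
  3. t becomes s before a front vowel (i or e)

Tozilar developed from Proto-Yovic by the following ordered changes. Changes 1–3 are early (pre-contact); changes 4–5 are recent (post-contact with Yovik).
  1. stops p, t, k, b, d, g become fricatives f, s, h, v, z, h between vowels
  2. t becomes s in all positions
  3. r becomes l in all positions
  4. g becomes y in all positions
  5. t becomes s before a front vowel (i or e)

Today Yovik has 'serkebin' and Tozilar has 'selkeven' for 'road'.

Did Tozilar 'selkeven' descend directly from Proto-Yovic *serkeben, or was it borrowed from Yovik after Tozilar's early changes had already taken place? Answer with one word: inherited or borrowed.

If inherited, *serkeben would pass through all of Tozilar's changes:
Tozilar: *serkeben
  serkeben → serkeven   [intervocalic lenition]
  serkeven (rule 2 does not apply)
  serkeven → selkeven   [unconditioned shift]
  selkeven (rule 4 does not apply)
  selkeven (rule 5 does not apply)
  giving Tozilar selkeven.
If borrowed from Yovik 'serkebin' after the early changes, it would undergo only the recent ones:
  rule 4 (unconditioned shift): no change (serkebin)
  rule 5 (palatalisation): no change (serkebin)
  ⇒ as a loan: serkebin
Tozilar 'selkeven' matches the inherited outcome exactly, so it is an inherited cognate, not a loan.

inherited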